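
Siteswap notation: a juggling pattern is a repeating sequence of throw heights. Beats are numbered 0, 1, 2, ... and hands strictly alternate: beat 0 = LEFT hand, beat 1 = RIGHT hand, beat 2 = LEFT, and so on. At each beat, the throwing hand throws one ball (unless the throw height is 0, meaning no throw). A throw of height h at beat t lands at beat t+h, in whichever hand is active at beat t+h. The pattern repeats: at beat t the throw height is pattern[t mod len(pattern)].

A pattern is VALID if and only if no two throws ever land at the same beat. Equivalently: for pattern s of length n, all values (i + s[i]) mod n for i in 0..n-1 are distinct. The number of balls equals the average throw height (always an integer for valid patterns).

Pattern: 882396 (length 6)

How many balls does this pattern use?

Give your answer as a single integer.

Answer: 6

Derivation:
Pattern = [8, 8, 2, 3, 9, 6], length n = 6
  position 0: throw height = 8, running sum = 8
  position 1: throw height = 8, running sum = 16
  position 2: throw height = 2, running sum = 18
  position 3: throw height = 3, running sum = 21
  position 4: throw height = 9, running sum = 30
  position 5: throw height = 6, running sum = 36
Total sum = 36; balls = sum / n = 36 / 6 = 6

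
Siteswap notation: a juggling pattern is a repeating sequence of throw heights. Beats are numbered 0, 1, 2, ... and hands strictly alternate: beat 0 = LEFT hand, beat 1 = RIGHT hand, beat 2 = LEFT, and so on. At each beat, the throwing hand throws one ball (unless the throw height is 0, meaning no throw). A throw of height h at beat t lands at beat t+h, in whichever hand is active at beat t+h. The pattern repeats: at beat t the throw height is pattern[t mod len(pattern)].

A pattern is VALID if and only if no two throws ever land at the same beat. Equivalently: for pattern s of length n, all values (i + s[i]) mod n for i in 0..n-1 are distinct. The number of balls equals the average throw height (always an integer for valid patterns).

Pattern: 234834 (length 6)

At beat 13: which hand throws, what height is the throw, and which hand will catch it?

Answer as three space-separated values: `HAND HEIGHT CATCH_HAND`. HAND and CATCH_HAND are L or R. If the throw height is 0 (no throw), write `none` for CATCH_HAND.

Answer: R 3 L

Derivation:
Beat 13: 13 mod 2 = 1, so hand = R
Throw height = pattern[13 mod 6] = pattern[1] = 3
Lands at beat 13+3=16, 16 mod 2 = 0, so catch hand = L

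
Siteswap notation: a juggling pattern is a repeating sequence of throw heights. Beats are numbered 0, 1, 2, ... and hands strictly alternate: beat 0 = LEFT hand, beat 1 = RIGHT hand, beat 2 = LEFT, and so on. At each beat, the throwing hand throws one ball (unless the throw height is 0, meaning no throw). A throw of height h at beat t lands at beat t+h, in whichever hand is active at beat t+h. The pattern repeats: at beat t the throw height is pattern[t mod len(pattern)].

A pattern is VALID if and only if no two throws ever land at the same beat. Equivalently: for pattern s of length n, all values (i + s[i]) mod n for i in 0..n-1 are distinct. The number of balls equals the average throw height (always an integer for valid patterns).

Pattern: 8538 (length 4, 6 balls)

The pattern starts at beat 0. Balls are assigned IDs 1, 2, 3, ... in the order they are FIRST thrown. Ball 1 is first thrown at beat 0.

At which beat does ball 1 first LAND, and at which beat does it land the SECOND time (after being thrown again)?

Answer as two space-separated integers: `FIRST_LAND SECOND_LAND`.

Answer: 8 16

Derivation:
Beat 0 (L): throw ball1 h=8 -> lands@8:L; in-air after throw: [b1@8:L]
Beat 1 (R): throw ball2 h=5 -> lands@6:L; in-air after throw: [b2@6:L b1@8:L]
Beat 2 (L): throw ball3 h=3 -> lands@5:R; in-air after throw: [b3@5:R b2@6:L b1@8:L]
Beat 3 (R): throw ball4 h=8 -> lands@11:R; in-air after throw: [b3@5:R b2@6:L b1@8:L b4@11:R]
Beat 4 (L): throw ball5 h=8 -> lands@12:L; in-air after throw: [b3@5:R b2@6:L b1@8:L b4@11:R b5@12:L]
Beat 5 (R): throw ball3 h=5 -> lands@10:L; in-air after throw: [b2@6:L b1@8:L b3@10:L b4@11:R b5@12:L]
Beat 6 (L): throw ball2 h=3 -> lands@9:R; in-air after throw: [b1@8:L b2@9:R b3@10:L b4@11:R b5@12:L]
Beat 7 (R): throw ball6 h=8 -> lands@15:R; in-air after throw: [b1@8:L b2@9:R b3@10:L b4@11:R b5@12:L b6@15:R]
Beat 8 (L): throw ball1 h=8 -> lands@16:L; in-air after throw: [b2@9:R b3@10:L b4@11:R b5@12:L b6@15:R b1@16:L]
Beat 9 (R): throw ball2 h=5 -> lands@14:L; in-air after throw: [b3@10:L b4@11:R b5@12:L b2@14:L b6@15:R b1@16:L]
Beat 10 (L): throw ball3 h=3 -> lands@13:R; in-air after throw: [b4@11:R b5@12:L b3@13:R b2@14:L b6@15:R b1@16:L]
Beat 11 (R): throw ball4 h=8 -> lands@19:R; in-air after throw: [b5@12:L b3@13:R b2@14:L b6@15:R b1@16:L b4@19:R]
Beat 12 (L): throw ball5 h=8 -> lands@20:L; in-air after throw: [b3@13:R b2@14:L b6@15:R b1@16:L b4@19:R b5@20:L]
Beat 13 (R): throw ball3 h=5 -> lands@18:L; in-air after throw: [b2@14:L b6@15:R b1@16:L b3@18:L b4@19:R b5@20:L]
Beat 14 (L): throw ball2 h=3 -> lands@17:R; in-air after throw: [b6@15:R b1@16:L b2@17:R b3@18:L b4@19:R b5@20:L]
Beat 15 (R): throw ball6 h=8 -> lands@23:R; in-air after throw: [b1@16:L b2@17:R b3@18:L b4@19:R b5@20:L b6@23:R]
Beat 16 (L): throw ball1 h=8 -> lands@24:L; in-air after throw: [b2@17:R b3@18:L b4@19:R b5@20:L b6@23:R b1@24:L]
Ball 1: thrown@0 h=8 -> first land @8; rethrown@8 h=8 -> second land @16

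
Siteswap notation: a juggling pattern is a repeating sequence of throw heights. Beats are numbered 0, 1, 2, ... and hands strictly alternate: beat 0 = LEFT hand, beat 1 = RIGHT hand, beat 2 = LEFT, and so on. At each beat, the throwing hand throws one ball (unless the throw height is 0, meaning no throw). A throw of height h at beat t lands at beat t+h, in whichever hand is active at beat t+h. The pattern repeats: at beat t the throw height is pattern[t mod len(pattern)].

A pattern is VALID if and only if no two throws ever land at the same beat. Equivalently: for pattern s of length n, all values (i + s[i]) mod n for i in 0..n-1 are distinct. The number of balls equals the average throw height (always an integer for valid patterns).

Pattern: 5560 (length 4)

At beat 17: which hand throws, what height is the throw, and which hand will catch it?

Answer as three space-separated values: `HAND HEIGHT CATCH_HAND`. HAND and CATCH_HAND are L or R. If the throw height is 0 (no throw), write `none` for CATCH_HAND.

Answer: R 5 L

Derivation:
Beat 17: 17 mod 2 = 1, so hand = R
Throw height = pattern[17 mod 4] = pattern[1] = 5
Lands at beat 17+5=22, 22 mod 2 = 0, so catch hand = L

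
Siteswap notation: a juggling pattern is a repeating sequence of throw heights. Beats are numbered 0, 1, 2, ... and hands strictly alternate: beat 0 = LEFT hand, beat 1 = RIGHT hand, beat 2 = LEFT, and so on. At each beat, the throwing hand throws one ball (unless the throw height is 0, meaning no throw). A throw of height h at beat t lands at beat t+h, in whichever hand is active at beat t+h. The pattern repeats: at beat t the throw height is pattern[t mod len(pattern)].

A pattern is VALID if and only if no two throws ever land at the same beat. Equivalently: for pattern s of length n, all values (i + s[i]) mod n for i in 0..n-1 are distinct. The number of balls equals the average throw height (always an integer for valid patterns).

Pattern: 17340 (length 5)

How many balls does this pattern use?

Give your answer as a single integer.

Pattern = [1, 7, 3, 4, 0], length n = 5
  position 0: throw height = 1, running sum = 1
  position 1: throw height = 7, running sum = 8
  position 2: throw height = 3, running sum = 11
  position 3: throw height = 4, running sum = 15
  position 4: throw height = 0, running sum = 15
Total sum = 15; balls = sum / n = 15 / 5 = 3

Answer: 3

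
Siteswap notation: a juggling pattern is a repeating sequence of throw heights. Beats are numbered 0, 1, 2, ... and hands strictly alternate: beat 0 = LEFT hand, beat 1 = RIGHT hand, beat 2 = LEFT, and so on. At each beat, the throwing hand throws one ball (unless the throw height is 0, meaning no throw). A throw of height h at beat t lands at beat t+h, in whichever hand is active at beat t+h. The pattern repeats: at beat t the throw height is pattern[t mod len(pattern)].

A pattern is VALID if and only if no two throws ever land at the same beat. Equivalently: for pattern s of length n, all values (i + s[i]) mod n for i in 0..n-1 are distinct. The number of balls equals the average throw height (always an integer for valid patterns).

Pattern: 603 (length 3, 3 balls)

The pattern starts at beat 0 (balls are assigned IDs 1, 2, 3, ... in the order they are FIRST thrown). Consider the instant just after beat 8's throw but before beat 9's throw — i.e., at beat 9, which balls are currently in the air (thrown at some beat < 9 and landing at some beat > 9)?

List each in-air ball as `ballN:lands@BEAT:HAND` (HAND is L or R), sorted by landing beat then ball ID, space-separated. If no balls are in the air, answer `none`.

Answer: ball2:lands@11:R ball1:lands@12:L

Derivation:
Beat 0 (L): throw ball1 h=6 -> lands@6:L; in-air after throw: [b1@6:L]
Beat 2 (L): throw ball2 h=3 -> lands@5:R; in-air after throw: [b2@5:R b1@6:L]
Beat 3 (R): throw ball3 h=6 -> lands@9:R; in-air after throw: [b2@5:R b1@6:L b3@9:R]
Beat 5 (R): throw ball2 h=3 -> lands@8:L; in-air after throw: [b1@6:L b2@8:L b3@9:R]
Beat 6 (L): throw ball1 h=6 -> lands@12:L; in-air after throw: [b2@8:L b3@9:R b1@12:L]
Beat 8 (L): throw ball2 h=3 -> lands@11:R; in-air after throw: [b3@9:R b2@11:R b1@12:L]
Beat 9 (R): throw ball3 h=6 -> lands@15:R; in-air after throw: [b2@11:R b1@12:L b3@15:R]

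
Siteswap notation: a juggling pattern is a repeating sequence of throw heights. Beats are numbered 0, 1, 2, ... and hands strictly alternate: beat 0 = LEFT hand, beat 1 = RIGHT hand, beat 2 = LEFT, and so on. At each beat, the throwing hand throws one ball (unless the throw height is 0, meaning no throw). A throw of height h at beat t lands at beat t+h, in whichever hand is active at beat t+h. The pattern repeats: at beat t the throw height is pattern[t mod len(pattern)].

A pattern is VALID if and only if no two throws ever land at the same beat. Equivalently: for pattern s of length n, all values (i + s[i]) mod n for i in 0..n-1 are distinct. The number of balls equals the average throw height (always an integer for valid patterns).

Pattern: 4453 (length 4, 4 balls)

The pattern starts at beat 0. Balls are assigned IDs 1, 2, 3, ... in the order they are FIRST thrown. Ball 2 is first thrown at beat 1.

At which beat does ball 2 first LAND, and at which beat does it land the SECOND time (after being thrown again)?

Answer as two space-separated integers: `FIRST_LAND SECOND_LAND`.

Answer: 5 9

Derivation:
Beat 0 (L): throw ball1 h=4 -> lands@4:L; in-air after throw: [b1@4:L]
Beat 1 (R): throw ball2 h=4 -> lands@5:R; in-air after throw: [b1@4:L b2@5:R]
Beat 2 (L): throw ball3 h=5 -> lands@7:R; in-air after throw: [b1@4:L b2@5:R b3@7:R]
Beat 3 (R): throw ball4 h=3 -> lands@6:L; in-air after throw: [b1@4:L b2@5:R b4@6:L b3@7:R]
Beat 4 (L): throw ball1 h=4 -> lands@8:L; in-air after throw: [b2@5:R b4@6:L b3@7:R b1@8:L]
Beat 5 (R): throw ball2 h=4 -> lands@9:R; in-air after throw: [b4@6:L b3@7:R b1@8:L b2@9:R]
Beat 6 (L): throw ball4 h=5 -> lands@11:R; in-air after throw: [b3@7:R b1@8:L b2@9:R b4@11:R]
Beat 7 (R): throw ball3 h=3 -> lands@10:L; in-air after throw: [b1@8:L b2@9:R b3@10:L b4@11:R]
Beat 8 (L): throw ball1 h=4 -> lands@12:L; in-air after throw: [b2@9:R b3@10:L b4@11:R b1@12:L]
Beat 9 (R): throw ball2 h=4 -> lands@13:R; in-air after throw: [b3@10:L b4@11:R b1@12:L b2@13:R]
Ball 2: thrown@1 h=4 -> first land @5; rethrown@5 h=4 -> second land @9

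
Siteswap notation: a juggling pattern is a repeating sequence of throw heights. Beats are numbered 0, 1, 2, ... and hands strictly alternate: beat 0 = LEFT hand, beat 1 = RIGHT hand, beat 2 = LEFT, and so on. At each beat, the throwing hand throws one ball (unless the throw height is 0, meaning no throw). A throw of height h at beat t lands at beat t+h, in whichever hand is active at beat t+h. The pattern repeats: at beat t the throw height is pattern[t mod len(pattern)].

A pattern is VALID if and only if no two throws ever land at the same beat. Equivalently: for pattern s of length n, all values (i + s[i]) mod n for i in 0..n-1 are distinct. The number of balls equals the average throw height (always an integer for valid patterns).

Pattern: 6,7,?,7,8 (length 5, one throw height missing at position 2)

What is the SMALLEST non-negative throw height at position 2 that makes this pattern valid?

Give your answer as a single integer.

i=0: (0 + 6) mod 5 = 1
i=1: (1 + 7) mod 5 = 3
i=2: s[i]=? (unknown)
i=3: (3 + 7) mod 5 = 0
i=4: (4 + 8) mod 5 = 2
Known residues: [0, 1, 2, 3]; need a permutation of 0..4, so missing residue r = 4
Need (2 + s) mod 5 = 4; smallest s = (4 - 2) mod 5 = 2

Answer: 2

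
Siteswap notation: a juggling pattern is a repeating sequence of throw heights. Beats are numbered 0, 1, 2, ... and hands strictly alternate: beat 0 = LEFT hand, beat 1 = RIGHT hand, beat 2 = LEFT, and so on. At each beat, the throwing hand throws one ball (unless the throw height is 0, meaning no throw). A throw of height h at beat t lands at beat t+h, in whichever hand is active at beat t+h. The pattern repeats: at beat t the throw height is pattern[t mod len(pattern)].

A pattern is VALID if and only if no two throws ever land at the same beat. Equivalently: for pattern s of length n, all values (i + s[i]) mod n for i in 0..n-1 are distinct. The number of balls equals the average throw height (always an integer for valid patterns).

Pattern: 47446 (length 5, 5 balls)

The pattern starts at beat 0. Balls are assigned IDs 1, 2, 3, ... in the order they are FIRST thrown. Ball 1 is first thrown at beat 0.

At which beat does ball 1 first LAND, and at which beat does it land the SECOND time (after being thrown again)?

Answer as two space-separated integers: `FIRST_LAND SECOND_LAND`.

Answer: 4 10

Derivation:
Beat 0 (L): throw ball1 h=4 -> lands@4:L; in-air after throw: [b1@4:L]
Beat 1 (R): throw ball2 h=7 -> lands@8:L; in-air after throw: [b1@4:L b2@8:L]
Beat 2 (L): throw ball3 h=4 -> lands@6:L; in-air after throw: [b1@4:L b3@6:L b2@8:L]
Beat 3 (R): throw ball4 h=4 -> lands@7:R; in-air after throw: [b1@4:L b3@6:L b4@7:R b2@8:L]
Beat 4 (L): throw ball1 h=6 -> lands@10:L; in-air after throw: [b3@6:L b4@7:R b2@8:L b1@10:L]
Beat 5 (R): throw ball5 h=4 -> lands@9:R; in-air after throw: [b3@6:L b4@7:R b2@8:L b5@9:R b1@10:L]
Beat 6 (L): throw ball3 h=7 -> lands@13:R; in-air after throw: [b4@7:R b2@8:L b5@9:R b1@10:L b3@13:R]
Beat 7 (R): throw ball4 h=4 -> lands@11:R; in-air after throw: [b2@8:L b5@9:R b1@10:L b4@11:R b3@13:R]
Beat 8 (L): throw ball2 h=4 -> lands@12:L; in-air after throw: [b5@9:R b1@10:L b4@11:R b2@12:L b3@13:R]
Beat 9 (R): throw ball5 h=6 -> lands@15:R; in-air after throw: [b1@10:L b4@11:R b2@12:L b3@13:R b5@15:R]
Beat 10 (L): throw ball1 h=4 -> lands@14:L; in-air after throw: [b4@11:R b2@12:L b3@13:R b1@14:L b5@15:R]
Ball 1: thrown@0 h=4 -> first land @4; rethrown@4 h=6 -> second land @10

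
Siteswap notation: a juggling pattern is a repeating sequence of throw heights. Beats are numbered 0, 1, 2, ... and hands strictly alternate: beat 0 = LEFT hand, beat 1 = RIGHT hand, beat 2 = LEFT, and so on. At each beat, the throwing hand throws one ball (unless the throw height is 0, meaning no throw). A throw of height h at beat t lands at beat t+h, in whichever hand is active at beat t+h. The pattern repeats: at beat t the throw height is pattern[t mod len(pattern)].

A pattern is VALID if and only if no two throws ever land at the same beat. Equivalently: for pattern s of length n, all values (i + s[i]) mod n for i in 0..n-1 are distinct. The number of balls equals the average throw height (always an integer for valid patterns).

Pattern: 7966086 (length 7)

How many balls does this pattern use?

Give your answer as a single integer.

Pattern = [7, 9, 6, 6, 0, 8, 6], length n = 7
  position 0: throw height = 7, running sum = 7
  position 1: throw height = 9, running sum = 16
  position 2: throw height = 6, running sum = 22
  position 3: throw height = 6, running sum = 28
  position 4: throw height = 0, running sum = 28
  position 5: throw height = 8, running sum = 36
  position 6: throw height = 6, running sum = 42
Total sum = 42; balls = sum / n = 42 / 7 = 6

Answer: 6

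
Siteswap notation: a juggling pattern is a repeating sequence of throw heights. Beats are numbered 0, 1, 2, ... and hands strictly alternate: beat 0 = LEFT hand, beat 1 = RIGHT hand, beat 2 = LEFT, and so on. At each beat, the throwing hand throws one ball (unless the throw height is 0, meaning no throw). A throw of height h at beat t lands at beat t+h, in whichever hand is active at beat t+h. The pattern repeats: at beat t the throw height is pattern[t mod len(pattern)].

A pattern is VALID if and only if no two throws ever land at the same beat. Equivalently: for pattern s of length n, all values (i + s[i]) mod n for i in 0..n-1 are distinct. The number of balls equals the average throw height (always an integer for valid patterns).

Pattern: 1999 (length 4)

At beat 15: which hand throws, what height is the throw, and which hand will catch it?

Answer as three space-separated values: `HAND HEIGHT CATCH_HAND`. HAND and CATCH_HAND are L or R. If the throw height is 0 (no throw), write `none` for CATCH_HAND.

Beat 15: 15 mod 2 = 1, so hand = R
Throw height = pattern[15 mod 4] = pattern[3] = 9
Lands at beat 15+9=24, 24 mod 2 = 0, so catch hand = L

Answer: R 9 L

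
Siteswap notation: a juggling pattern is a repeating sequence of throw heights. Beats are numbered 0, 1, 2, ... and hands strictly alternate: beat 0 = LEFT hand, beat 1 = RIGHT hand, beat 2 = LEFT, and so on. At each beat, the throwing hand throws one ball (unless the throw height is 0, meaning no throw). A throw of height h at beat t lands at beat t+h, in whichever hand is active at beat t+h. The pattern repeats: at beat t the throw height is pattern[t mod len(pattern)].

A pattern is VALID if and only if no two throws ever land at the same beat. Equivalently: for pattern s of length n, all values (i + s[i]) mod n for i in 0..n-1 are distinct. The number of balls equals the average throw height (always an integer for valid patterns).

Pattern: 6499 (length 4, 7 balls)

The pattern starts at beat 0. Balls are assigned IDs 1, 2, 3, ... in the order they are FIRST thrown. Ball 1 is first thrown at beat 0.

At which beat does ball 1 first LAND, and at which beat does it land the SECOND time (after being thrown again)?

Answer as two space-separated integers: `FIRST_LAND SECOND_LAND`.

Beat 0 (L): throw ball1 h=6 -> lands@6:L; in-air after throw: [b1@6:L]
Beat 1 (R): throw ball2 h=4 -> lands@5:R; in-air after throw: [b2@5:R b1@6:L]
Beat 2 (L): throw ball3 h=9 -> lands@11:R; in-air after throw: [b2@5:R b1@6:L b3@11:R]
Beat 3 (R): throw ball4 h=9 -> lands@12:L; in-air after throw: [b2@5:R b1@6:L b3@11:R b4@12:L]
Beat 4 (L): throw ball5 h=6 -> lands@10:L; in-air after throw: [b2@5:R b1@6:L b5@10:L b3@11:R b4@12:L]
Beat 5 (R): throw ball2 h=4 -> lands@9:R; in-air after throw: [b1@6:L b2@9:R b5@10:L b3@11:R b4@12:L]
Beat 6 (L): throw ball1 h=9 -> lands@15:R; in-air after throw: [b2@9:R b5@10:L b3@11:R b4@12:L b1@15:R]
Beat 7 (R): throw ball6 h=9 -> lands@16:L; in-air after throw: [b2@9:R b5@10:L b3@11:R b4@12:L b1@15:R b6@16:L]
Beat 8 (L): throw ball7 h=6 -> lands@14:L; in-air after throw: [b2@9:R b5@10:L b3@11:R b4@12:L b7@14:L b1@15:R b6@16:L]
Beat 9 (R): throw ball2 h=4 -> lands@13:R; in-air after throw: [b5@10:L b3@11:R b4@12:L b2@13:R b7@14:L b1@15:R b6@16:L]
Beat 10 (L): throw ball5 h=9 -> lands@19:R; in-air after throw: [b3@11:R b4@12:L b2@13:R b7@14:L b1@15:R b6@16:L b5@19:R]
Beat 11 (R): throw ball3 h=9 -> lands@20:L; in-air after throw: [b4@12:L b2@13:R b7@14:L b1@15:R b6@16:L b5@19:R b3@20:L]
Beat 12 (L): throw ball4 h=6 -> lands@18:L; in-air after throw: [b2@13:R b7@14:L b1@15:R b6@16:L b4@18:L b5@19:R b3@20:L]
Beat 13 (R): throw ball2 h=4 -> lands@17:R; in-air after throw: [b7@14:L b1@15:R b6@16:L b2@17:R b4@18:L b5@19:R b3@20:L]
Beat 14 (L): throw ball7 h=9 -> lands@23:R; in-air after throw: [b1@15:R b6@16:L b2@17:R b4@18:L b5@19:R b3@20:L b7@23:R]
Beat 15 (R): throw ball1 h=9 -> lands@24:L; in-air after throw: [b6@16:L b2@17:R b4@18:L b5@19:R b3@20:L b7@23:R b1@24:L]
Ball 1: thrown@0 h=6 -> first land @6; rethrown@6 h=9 -> second land @15

Answer: 6 15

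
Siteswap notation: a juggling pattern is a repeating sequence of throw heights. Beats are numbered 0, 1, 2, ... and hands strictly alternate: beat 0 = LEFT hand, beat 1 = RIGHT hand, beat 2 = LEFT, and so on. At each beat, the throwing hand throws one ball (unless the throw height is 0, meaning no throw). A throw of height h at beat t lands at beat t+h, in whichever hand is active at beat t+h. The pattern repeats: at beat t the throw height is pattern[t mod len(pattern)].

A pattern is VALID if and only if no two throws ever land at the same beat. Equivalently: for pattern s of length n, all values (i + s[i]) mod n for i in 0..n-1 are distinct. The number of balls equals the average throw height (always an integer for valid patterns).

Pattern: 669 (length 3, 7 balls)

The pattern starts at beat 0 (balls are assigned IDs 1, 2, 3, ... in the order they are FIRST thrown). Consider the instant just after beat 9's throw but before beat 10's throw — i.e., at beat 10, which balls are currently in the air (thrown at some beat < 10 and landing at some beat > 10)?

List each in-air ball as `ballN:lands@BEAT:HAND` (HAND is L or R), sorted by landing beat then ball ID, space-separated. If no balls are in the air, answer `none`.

Answer: ball3:lands@11:R ball1:lands@12:L ball2:lands@13:R ball6:lands@14:L ball4:lands@15:R ball7:lands@17:R

Derivation:
Beat 0 (L): throw ball1 h=6 -> lands@6:L; in-air after throw: [b1@6:L]
Beat 1 (R): throw ball2 h=6 -> lands@7:R; in-air after throw: [b1@6:L b2@7:R]
Beat 2 (L): throw ball3 h=9 -> lands@11:R; in-air after throw: [b1@6:L b2@7:R b3@11:R]
Beat 3 (R): throw ball4 h=6 -> lands@9:R; in-air after throw: [b1@6:L b2@7:R b4@9:R b3@11:R]
Beat 4 (L): throw ball5 h=6 -> lands@10:L; in-air after throw: [b1@6:L b2@7:R b4@9:R b5@10:L b3@11:R]
Beat 5 (R): throw ball6 h=9 -> lands@14:L; in-air after throw: [b1@6:L b2@7:R b4@9:R b5@10:L b3@11:R b6@14:L]
Beat 6 (L): throw ball1 h=6 -> lands@12:L; in-air after throw: [b2@7:R b4@9:R b5@10:L b3@11:R b1@12:L b6@14:L]
Beat 7 (R): throw ball2 h=6 -> lands@13:R; in-air after throw: [b4@9:R b5@10:L b3@11:R b1@12:L b2@13:R b6@14:L]
Beat 8 (L): throw ball7 h=9 -> lands@17:R; in-air after throw: [b4@9:R b5@10:L b3@11:R b1@12:L b2@13:R b6@14:L b7@17:R]
Beat 9 (R): throw ball4 h=6 -> lands@15:R; in-air after throw: [b5@10:L b3@11:R b1@12:L b2@13:R b6@14:L b4@15:R b7@17:R]
Beat 10 (L): throw ball5 h=6 -> lands@16:L; in-air after throw: [b3@11:R b1@12:L b2@13:R b6@14:L b4@15:R b5@16:L b7@17:R]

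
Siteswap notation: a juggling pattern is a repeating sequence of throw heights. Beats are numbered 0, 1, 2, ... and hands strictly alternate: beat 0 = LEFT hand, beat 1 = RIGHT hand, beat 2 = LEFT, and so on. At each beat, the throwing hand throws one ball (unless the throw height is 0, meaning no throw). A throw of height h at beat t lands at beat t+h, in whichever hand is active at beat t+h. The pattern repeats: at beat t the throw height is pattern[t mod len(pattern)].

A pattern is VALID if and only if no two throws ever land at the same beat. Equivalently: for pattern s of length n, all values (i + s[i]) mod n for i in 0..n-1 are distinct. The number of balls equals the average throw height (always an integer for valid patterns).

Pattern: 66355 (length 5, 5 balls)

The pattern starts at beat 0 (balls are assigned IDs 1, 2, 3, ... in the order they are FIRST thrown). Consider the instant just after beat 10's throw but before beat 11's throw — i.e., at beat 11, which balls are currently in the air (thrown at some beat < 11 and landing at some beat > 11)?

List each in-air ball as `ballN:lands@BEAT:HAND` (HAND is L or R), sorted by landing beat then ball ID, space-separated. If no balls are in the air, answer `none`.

Beat 0 (L): throw ball1 h=6 -> lands@6:L; in-air after throw: [b1@6:L]
Beat 1 (R): throw ball2 h=6 -> lands@7:R; in-air after throw: [b1@6:L b2@7:R]
Beat 2 (L): throw ball3 h=3 -> lands@5:R; in-air after throw: [b3@5:R b1@6:L b2@7:R]
Beat 3 (R): throw ball4 h=5 -> lands@8:L; in-air after throw: [b3@5:R b1@6:L b2@7:R b4@8:L]
Beat 4 (L): throw ball5 h=5 -> lands@9:R; in-air after throw: [b3@5:R b1@6:L b2@7:R b4@8:L b5@9:R]
Beat 5 (R): throw ball3 h=6 -> lands@11:R; in-air after throw: [b1@6:L b2@7:R b4@8:L b5@9:R b3@11:R]
Beat 6 (L): throw ball1 h=6 -> lands@12:L; in-air after throw: [b2@7:R b4@8:L b5@9:R b3@11:R b1@12:L]
Beat 7 (R): throw ball2 h=3 -> lands@10:L; in-air after throw: [b4@8:L b5@9:R b2@10:L b3@11:R b1@12:L]
Beat 8 (L): throw ball4 h=5 -> lands@13:R; in-air after throw: [b5@9:R b2@10:L b3@11:R b1@12:L b4@13:R]
Beat 9 (R): throw ball5 h=5 -> lands@14:L; in-air after throw: [b2@10:L b3@11:R b1@12:L b4@13:R b5@14:L]
Beat 10 (L): throw ball2 h=6 -> lands@16:L; in-air after throw: [b3@11:R b1@12:L b4@13:R b5@14:L b2@16:L]
Beat 11 (R): throw ball3 h=6 -> lands@17:R; in-air after throw: [b1@12:L b4@13:R b5@14:L b2@16:L b3@17:R]

Answer: ball1:lands@12:L ball4:lands@13:R ball5:lands@14:L ball2:lands@16:L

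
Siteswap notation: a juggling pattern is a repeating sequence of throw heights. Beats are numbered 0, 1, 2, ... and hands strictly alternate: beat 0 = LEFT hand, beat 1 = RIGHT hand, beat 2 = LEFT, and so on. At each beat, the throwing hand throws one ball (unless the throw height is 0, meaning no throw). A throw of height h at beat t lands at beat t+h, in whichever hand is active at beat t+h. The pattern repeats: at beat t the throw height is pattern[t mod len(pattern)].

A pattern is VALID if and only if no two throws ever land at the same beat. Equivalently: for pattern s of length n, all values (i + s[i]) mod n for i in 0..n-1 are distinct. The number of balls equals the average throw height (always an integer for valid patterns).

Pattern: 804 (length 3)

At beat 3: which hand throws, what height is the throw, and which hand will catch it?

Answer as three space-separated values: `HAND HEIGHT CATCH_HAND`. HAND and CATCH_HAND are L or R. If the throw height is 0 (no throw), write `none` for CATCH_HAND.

Beat 3: 3 mod 2 = 1, so hand = R
Throw height = pattern[3 mod 3] = pattern[0] = 8
Lands at beat 3+8=11, 11 mod 2 = 1, so catch hand = R

Answer: R 8 R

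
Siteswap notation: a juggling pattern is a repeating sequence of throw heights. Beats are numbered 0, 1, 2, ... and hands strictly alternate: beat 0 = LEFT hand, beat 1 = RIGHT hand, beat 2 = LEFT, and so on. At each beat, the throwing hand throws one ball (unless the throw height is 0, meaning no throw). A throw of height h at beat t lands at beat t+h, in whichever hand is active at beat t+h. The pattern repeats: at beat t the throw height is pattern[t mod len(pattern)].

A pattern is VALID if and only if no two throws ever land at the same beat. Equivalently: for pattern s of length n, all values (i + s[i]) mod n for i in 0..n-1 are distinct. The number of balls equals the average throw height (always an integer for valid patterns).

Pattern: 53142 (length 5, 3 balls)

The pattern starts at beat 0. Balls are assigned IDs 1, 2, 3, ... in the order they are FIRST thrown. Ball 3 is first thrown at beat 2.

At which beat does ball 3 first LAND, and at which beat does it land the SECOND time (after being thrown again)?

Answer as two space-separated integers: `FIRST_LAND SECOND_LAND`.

Answer: 3 7

Derivation:
Beat 0 (L): throw ball1 h=5 -> lands@5:R; in-air after throw: [b1@5:R]
Beat 1 (R): throw ball2 h=3 -> lands@4:L; in-air after throw: [b2@4:L b1@5:R]
Beat 2 (L): throw ball3 h=1 -> lands@3:R; in-air after throw: [b3@3:R b2@4:L b1@5:R]
Beat 3 (R): throw ball3 h=4 -> lands@7:R; in-air after throw: [b2@4:L b1@5:R b3@7:R]
Beat 4 (L): throw ball2 h=2 -> lands@6:L; in-air after throw: [b1@5:R b2@6:L b3@7:R]
Beat 5 (R): throw ball1 h=5 -> lands@10:L; in-air after throw: [b2@6:L b3@7:R b1@10:L]
Beat 6 (L): throw ball2 h=3 -> lands@9:R; in-air after throw: [b3@7:R b2@9:R b1@10:L]
Beat 7 (R): throw ball3 h=1 -> lands@8:L; in-air after throw: [b3@8:L b2@9:R b1@10:L]
Ball 3: thrown@2 h=1 -> first land @3; rethrown@3 h=4 -> second land @7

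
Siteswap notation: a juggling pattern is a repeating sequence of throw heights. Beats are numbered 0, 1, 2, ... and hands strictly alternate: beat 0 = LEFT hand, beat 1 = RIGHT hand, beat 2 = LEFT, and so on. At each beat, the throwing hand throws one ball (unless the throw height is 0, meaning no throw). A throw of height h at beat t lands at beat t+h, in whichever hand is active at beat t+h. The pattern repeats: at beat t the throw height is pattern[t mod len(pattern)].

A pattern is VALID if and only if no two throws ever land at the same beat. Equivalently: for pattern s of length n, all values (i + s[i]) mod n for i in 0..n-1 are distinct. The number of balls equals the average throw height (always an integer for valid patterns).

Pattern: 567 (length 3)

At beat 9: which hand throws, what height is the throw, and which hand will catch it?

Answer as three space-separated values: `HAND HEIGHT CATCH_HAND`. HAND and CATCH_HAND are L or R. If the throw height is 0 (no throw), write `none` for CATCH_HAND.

Answer: R 5 L

Derivation:
Beat 9: 9 mod 2 = 1, so hand = R
Throw height = pattern[9 mod 3] = pattern[0] = 5
Lands at beat 9+5=14, 14 mod 2 = 0, so catch hand = L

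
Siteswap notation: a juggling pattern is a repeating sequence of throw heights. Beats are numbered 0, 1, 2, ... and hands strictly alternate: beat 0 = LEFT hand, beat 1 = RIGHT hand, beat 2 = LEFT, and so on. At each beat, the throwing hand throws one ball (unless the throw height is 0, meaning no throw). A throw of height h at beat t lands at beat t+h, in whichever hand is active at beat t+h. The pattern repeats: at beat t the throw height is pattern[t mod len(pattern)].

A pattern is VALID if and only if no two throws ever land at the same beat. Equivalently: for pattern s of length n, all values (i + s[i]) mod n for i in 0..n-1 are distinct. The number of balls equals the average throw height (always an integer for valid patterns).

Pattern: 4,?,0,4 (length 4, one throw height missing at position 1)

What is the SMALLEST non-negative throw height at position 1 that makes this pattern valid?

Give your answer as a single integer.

Answer: 0

Derivation:
i=0: (0 + 4) mod 4 = 0
i=1: s[i]=? (unknown)
i=2: (2 + 0) mod 4 = 2
i=3: (3 + 4) mod 4 = 3
Known residues: [0, 2, 3]; need a permutation of 0..3, so missing residue r = 1
Need (1 + s) mod 4 = 1; smallest s = (1 - 1) mod 4 = 0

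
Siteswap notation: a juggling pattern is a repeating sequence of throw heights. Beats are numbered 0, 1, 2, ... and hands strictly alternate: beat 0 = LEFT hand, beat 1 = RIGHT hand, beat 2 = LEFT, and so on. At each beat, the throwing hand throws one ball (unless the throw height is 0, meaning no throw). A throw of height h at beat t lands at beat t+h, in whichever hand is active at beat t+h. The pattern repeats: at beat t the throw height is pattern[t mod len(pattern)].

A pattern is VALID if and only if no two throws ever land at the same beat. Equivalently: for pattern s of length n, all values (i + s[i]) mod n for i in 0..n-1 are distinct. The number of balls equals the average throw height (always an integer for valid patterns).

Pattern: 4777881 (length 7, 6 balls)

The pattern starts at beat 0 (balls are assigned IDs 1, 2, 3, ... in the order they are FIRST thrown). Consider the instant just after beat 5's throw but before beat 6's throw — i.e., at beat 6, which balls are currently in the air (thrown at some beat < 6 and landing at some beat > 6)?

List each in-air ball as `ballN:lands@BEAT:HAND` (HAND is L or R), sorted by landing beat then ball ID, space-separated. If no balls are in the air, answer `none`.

Answer: ball2:lands@8:L ball3:lands@9:R ball4:lands@10:L ball1:lands@12:L ball5:lands@13:R

Derivation:
Beat 0 (L): throw ball1 h=4 -> lands@4:L; in-air after throw: [b1@4:L]
Beat 1 (R): throw ball2 h=7 -> lands@8:L; in-air after throw: [b1@4:L b2@8:L]
Beat 2 (L): throw ball3 h=7 -> lands@9:R; in-air after throw: [b1@4:L b2@8:L b3@9:R]
Beat 3 (R): throw ball4 h=7 -> lands@10:L; in-air after throw: [b1@4:L b2@8:L b3@9:R b4@10:L]
Beat 4 (L): throw ball1 h=8 -> lands@12:L; in-air after throw: [b2@8:L b3@9:R b4@10:L b1@12:L]
Beat 5 (R): throw ball5 h=8 -> lands@13:R; in-air after throw: [b2@8:L b3@9:R b4@10:L b1@12:L b5@13:R]
Beat 6 (L): throw ball6 h=1 -> lands@7:R; in-air after throw: [b6@7:R b2@8:L b3@9:R b4@10:L b1@12:L b5@13:R]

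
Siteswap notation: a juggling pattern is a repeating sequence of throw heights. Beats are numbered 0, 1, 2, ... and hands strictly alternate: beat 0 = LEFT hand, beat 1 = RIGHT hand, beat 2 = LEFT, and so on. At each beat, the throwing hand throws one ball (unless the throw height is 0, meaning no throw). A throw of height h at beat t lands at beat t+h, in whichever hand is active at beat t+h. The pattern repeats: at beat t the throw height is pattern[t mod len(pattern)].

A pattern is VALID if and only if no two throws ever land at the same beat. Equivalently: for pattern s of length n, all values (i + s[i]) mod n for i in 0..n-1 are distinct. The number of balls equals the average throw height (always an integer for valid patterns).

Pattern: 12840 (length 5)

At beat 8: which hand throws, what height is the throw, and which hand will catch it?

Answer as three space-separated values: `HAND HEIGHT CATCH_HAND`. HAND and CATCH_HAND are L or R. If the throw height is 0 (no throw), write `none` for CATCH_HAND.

Answer: L 4 L

Derivation:
Beat 8: 8 mod 2 = 0, so hand = L
Throw height = pattern[8 mod 5] = pattern[3] = 4
Lands at beat 8+4=12, 12 mod 2 = 0, so catch hand = L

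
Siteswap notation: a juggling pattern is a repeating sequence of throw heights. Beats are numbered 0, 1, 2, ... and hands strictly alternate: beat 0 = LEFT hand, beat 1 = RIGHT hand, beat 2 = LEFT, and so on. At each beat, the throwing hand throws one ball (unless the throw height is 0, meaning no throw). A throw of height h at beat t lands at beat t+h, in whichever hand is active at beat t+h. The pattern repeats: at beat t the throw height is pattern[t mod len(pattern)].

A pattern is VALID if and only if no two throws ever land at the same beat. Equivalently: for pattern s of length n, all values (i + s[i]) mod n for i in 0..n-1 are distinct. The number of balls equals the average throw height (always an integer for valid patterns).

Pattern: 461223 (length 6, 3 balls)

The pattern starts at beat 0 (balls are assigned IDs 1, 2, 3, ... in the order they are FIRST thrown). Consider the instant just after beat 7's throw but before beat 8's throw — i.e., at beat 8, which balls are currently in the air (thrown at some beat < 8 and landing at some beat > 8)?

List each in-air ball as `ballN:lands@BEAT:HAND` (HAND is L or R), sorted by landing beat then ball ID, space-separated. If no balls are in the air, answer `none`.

Beat 0 (L): throw ball1 h=4 -> lands@4:L; in-air after throw: [b1@4:L]
Beat 1 (R): throw ball2 h=6 -> lands@7:R; in-air after throw: [b1@4:L b2@7:R]
Beat 2 (L): throw ball3 h=1 -> lands@3:R; in-air after throw: [b3@3:R b1@4:L b2@7:R]
Beat 3 (R): throw ball3 h=2 -> lands@5:R; in-air after throw: [b1@4:L b3@5:R b2@7:R]
Beat 4 (L): throw ball1 h=2 -> lands@6:L; in-air after throw: [b3@5:R b1@6:L b2@7:R]
Beat 5 (R): throw ball3 h=3 -> lands@8:L; in-air after throw: [b1@6:L b2@7:R b3@8:L]
Beat 6 (L): throw ball1 h=4 -> lands@10:L; in-air after throw: [b2@7:R b3@8:L b1@10:L]
Beat 7 (R): throw ball2 h=6 -> lands@13:R; in-air after throw: [b3@8:L b1@10:L b2@13:R]
Beat 8 (L): throw ball3 h=1 -> lands@9:R; in-air after throw: [b3@9:R b1@10:L b2@13:R]

Answer: ball1:lands@10:L ball2:lands@13:R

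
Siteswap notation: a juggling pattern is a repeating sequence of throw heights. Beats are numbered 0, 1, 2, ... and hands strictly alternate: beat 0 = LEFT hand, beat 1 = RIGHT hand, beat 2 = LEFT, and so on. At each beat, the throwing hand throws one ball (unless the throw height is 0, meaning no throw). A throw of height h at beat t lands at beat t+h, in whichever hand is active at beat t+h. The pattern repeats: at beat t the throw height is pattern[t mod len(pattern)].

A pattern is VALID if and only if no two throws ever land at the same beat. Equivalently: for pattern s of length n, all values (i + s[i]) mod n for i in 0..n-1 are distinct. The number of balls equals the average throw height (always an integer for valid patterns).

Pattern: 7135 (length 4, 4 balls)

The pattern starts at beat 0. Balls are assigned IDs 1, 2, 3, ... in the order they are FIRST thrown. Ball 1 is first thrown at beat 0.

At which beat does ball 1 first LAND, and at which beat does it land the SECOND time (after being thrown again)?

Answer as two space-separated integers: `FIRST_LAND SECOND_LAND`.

Answer: 7 12

Derivation:
Beat 0 (L): throw ball1 h=7 -> lands@7:R; in-air after throw: [b1@7:R]
Beat 1 (R): throw ball2 h=1 -> lands@2:L; in-air after throw: [b2@2:L b1@7:R]
Beat 2 (L): throw ball2 h=3 -> lands@5:R; in-air after throw: [b2@5:R b1@7:R]
Beat 3 (R): throw ball3 h=5 -> lands@8:L; in-air after throw: [b2@5:R b1@7:R b3@8:L]
Beat 4 (L): throw ball4 h=7 -> lands@11:R; in-air after throw: [b2@5:R b1@7:R b3@8:L b4@11:R]
Beat 5 (R): throw ball2 h=1 -> lands@6:L; in-air after throw: [b2@6:L b1@7:R b3@8:L b4@11:R]
Beat 6 (L): throw ball2 h=3 -> lands@9:R; in-air after throw: [b1@7:R b3@8:L b2@9:R b4@11:R]
Beat 7 (R): throw ball1 h=5 -> lands@12:L; in-air after throw: [b3@8:L b2@9:R b4@11:R b1@12:L]
Beat 8 (L): throw ball3 h=7 -> lands@15:R; in-air after throw: [b2@9:R b4@11:R b1@12:L b3@15:R]
Beat 9 (R): throw ball2 h=1 -> lands@10:L; in-air after throw: [b2@10:L b4@11:R b1@12:L b3@15:R]
Beat 10 (L): throw ball2 h=3 -> lands@13:R; in-air after throw: [b4@11:R b1@12:L b2@13:R b3@15:R]
Beat 11 (R): throw ball4 h=5 -> lands@16:L; in-air after throw: [b1@12:L b2@13:R b3@15:R b4@16:L]
Beat 12 (L): throw ball1 h=7 -> lands@19:R; in-air after throw: [b2@13:R b3@15:R b4@16:L b1@19:R]
Ball 1: thrown@0 h=7 -> first land @7; rethrown@7 h=5 -> second land @12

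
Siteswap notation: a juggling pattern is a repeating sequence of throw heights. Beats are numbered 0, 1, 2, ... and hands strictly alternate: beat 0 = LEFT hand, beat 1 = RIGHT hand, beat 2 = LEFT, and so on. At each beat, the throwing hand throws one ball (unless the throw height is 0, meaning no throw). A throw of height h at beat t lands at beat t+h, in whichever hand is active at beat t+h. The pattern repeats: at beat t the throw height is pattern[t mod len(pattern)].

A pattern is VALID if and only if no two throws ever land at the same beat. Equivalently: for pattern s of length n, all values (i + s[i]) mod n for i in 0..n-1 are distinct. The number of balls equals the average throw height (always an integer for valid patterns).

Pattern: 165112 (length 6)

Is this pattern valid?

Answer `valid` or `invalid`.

Answer: invalid

Derivation:
i=0: (i + s[i]) mod n = (0 + 1) mod 6 = 1
i=1: (i + s[i]) mod n = (1 + 6) mod 6 = 1
i=2: (i + s[i]) mod n = (2 + 5) mod 6 = 1
i=3: (i + s[i]) mod n = (3 + 1) mod 6 = 4
i=4: (i + s[i]) mod n = (4 + 1) mod 6 = 5
i=5: (i + s[i]) mod n = (5 + 2) mod 6 = 1
Residues: [1, 1, 1, 4, 5, 1], distinct: False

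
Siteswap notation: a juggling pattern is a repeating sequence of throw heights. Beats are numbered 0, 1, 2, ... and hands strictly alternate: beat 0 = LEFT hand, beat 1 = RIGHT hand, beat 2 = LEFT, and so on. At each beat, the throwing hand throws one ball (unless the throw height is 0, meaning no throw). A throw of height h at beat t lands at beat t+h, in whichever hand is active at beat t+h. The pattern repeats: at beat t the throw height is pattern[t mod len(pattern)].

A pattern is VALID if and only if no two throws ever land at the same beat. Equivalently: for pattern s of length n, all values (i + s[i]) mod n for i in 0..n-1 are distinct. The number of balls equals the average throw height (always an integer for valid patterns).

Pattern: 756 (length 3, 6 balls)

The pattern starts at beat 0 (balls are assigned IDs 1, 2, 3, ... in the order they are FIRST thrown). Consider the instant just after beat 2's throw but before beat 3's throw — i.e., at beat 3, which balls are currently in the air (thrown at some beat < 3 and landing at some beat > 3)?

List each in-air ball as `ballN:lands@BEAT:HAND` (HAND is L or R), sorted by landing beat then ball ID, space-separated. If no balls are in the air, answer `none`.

Beat 0 (L): throw ball1 h=7 -> lands@7:R; in-air after throw: [b1@7:R]
Beat 1 (R): throw ball2 h=5 -> lands@6:L; in-air after throw: [b2@6:L b1@7:R]
Beat 2 (L): throw ball3 h=6 -> lands@8:L; in-air after throw: [b2@6:L b1@7:R b3@8:L]
Beat 3 (R): throw ball4 h=7 -> lands@10:L; in-air after throw: [b2@6:L b1@7:R b3@8:L b4@10:L]

Answer: ball2:lands@6:L ball1:lands@7:R ball3:lands@8:L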